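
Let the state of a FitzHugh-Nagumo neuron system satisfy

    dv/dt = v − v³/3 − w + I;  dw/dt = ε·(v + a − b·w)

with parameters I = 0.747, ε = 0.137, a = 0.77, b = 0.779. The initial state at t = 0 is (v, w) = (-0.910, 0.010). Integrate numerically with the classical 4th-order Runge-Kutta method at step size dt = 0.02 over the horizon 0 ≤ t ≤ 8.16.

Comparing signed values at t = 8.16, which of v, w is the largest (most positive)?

t=0.000: state=(-0.910, 0.010)
step 1 (dt=0.02): k1=(0.078, -0.020), k2=(0.079, -0.020), k3=(0.079, -0.020), k4=(0.079, -0.020); state += dt/6·(k1+2k2+2k3+k4)
t=0.020: state=(-0.908, 0.010)
t=0.040: state=(-0.907, 0.009)
t=0.060: state=(-0.905, 0.009)
continuing one RK4 step at a time; state shown every 25 steps (Δt=0.5):
t=0.500: state=(-0.867, 0.002)
t=1.000: state=(-0.814, -0.003)
t=1.500: state=(-0.750, -0.004)
t=2.000: state=(-0.670, 0.000)
t=2.500: state=(-0.570, 0.010)
t=3.000: state=(-0.437, 0.027)
t=3.500: state=(-0.250, 0.054)
t=4.000: state=(0.027, 0.094)
t=4.500: state=(0.447, 0.156)
t=5.000: state=(1.010, 0.247)
t=5.500: state=(1.508, 0.371)
t=6.000: state=(1.738, 0.513)
t=6.500: state=(1.781, 0.656)
t=7.000: state=(1.753, 0.791)
t=7.500: state=(1.702, 0.917)
t=8.000: state=(1.644, 1.032)
t=8.160: state=(1.624, 1.067)
compare at T: v=1.624, w=1.067

largest component: v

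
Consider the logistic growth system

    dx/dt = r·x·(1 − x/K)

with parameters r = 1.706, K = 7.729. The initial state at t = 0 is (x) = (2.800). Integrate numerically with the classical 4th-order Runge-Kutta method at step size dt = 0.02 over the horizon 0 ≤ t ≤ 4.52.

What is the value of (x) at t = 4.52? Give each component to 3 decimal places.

t=0.000: state=(2.800)
step 1 (dt=0.02): k1=(3.046), k2=(3.060), k3=(3.060), k4=(3.074); state += dt/6·(k1+2k2+2k3+k4)
t=0.020: state=(2.861)
t=0.040: state=(2.923)
t=0.060: state=(2.985)
continuing one RK4 step at a time; state shown every 10 steps (Δt=0.2):
t=0.200: state=(3.433)
t=0.400: state=(4.090)
t=0.600: state=(4.734)
t=0.800: state=(5.332)
t=1.000: state=(5.857)
t=1.200: state=(6.298)
t=1.400: state=(6.654)
t=1.600: state=(6.933)
t=1.800: state=(7.146)
t=2.000: state=(7.305)
t=2.200: state=(7.423)
t=2.400: state=(7.509)
t=2.600: state=(7.571)
t=2.800: state=(7.616)
t=3.000: state=(7.648)
t=3.200: state=(7.672)
t=3.400: state=(7.688)
t=3.600: state=(7.700)
t=3.800: state=(7.708)
t=4.000: state=(7.714)
t=4.200: state=(7.718)
t=4.400: state=(7.722)
t=4.520: state=(7.723)

(x) = (7.723)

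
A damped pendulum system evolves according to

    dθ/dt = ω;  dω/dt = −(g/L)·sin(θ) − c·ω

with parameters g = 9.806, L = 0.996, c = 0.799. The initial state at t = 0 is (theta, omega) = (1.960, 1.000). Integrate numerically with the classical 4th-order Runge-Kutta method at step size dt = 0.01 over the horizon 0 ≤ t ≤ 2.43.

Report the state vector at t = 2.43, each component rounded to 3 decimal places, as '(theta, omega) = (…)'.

(theta, omega) = (0.734, -0.041)

t=0.000: state=(1.960, 1.000)
step 1 (dt=0.01): k1=(1.000, -9.908), k2=(0.950, -9.850), k3=(0.951, -9.851), k4=(0.901, -9.793); state += dt/6·(k1+2k2+2k3+k4)
t=0.010: state=(1.970, 0.901)
t=0.020: state=(1.978, 0.804)
t=0.030: state=(1.986, 0.708)
continuing one RK4 step at a time; state shown every 10 steps (Δt=0.1):
t=0.100: state=(2.012, 0.061)
t=0.200: state=(1.975, -0.804)
t=0.300: state=(1.853, -1.631)
t=0.400: state=(1.649, -2.434)
t=0.500: state=(1.367, -3.189)
t=0.600: state=(1.015, -3.819)
t=0.700: state=(0.611, -4.209)
t=0.800: state=(0.185, -4.248)
t=0.900: state=(-0.225, -3.898)
t=1.000: state=(-0.583, -3.222)
t=1.100: state=(-0.863, -2.344)
t=1.200: state=(-1.049, -1.387)
t=1.300: state=(-1.140, -0.436)
t=1.400: state=(-1.138, 0.460)
t=1.500: state=(-1.051, 1.268)
t=1.600: state=(-0.889, 1.953)
t=1.700: state=(-0.666, 2.467)
t=1.800: state=(-0.403, 2.759)
t=1.900: state=(-0.123, 2.791)
t=2.000: state=(0.147, 2.562)
t=2.100: state=(0.382, 2.114)
t=2.200: state=(0.564, 1.516)
t=2.300: state=(0.683, 0.842)
t=2.400: state=(0.733, 0.158)
t=2.430: state=(0.734, -0.041)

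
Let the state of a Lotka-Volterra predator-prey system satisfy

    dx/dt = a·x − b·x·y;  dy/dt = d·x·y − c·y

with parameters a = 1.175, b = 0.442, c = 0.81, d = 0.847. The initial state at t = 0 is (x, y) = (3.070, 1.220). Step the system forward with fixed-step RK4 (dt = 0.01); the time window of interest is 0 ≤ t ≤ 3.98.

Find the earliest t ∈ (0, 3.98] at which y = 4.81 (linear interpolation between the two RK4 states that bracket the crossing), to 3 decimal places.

t = 0.669

t=0.000: state=(3.070, 1.220)
step 1 (dt=0.01): k1=(1.952, 2.184), k2=(1.943, 2.214), k3=(1.943, 2.214), k4=(1.934, 2.244); state += dt/6·(k1+2k2+2k3+k4)
t=0.010: state=(3.089, 1.242)
t=0.020: state=(3.109, 1.265)
t=0.030: state=(3.128, 1.288)
continuing one RK4 step at a time; state shown every 20 steps (Δt=0.2):
t=0.200: state=(3.406, 1.799)
t=0.400: state=(3.533, 2.765)
t=0.600: state=(3.294, 4.218)
t=0.660: state=(3.139, 4.732)
next step: t=0.670: state=(3.110, 4.820) — y has crossed 4.81
linear interpolation between t=0.660 (4.73185) and t=0.670 (4.81955) → t≈0.669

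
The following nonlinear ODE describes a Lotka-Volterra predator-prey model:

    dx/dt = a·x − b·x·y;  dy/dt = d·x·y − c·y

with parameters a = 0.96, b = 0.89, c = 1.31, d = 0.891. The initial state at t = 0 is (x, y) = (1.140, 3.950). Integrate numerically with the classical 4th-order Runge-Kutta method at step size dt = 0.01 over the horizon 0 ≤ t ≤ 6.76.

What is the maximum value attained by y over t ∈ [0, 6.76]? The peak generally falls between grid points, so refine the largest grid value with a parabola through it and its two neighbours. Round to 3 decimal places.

max y = 4.010

t=0.000: state=(1.140, 3.950)
step 1 (dt=0.01): k1=(-2.913, -1.162), k2=(-2.870, -1.212), k3=(-2.871, -1.211), k4=(-2.828, -1.259); state += dt/6·(k1+2k2+2k3+k4)
t=0.010: state=(1.111, 3.938)
t=0.020: state=(1.083, 3.925)
t=0.030: state=(1.056, 3.911)
continuing one RK4 step at a time; state shown every 25 steps (Δt=0.25):
t=0.250: state=(0.633, 3.443)
t=0.500: state=(0.403, 2.775)
t=0.750: state=(0.296, 2.159)
t=1.000: state=(0.247, 1.652)
t=1.250: state=(0.228, 1.255)
t=1.500: state=(0.227, 0.951)
t=1.750: state=(0.240, 0.722)
t=2.000: state=(0.265, 0.550)
t=2.250: state=(0.302, 0.422)
t=2.500: state=(0.354, 0.327)
t=2.750: state=(0.421, 0.257)
t=3.000: state=(0.509, 0.205)
t=3.250: state=(0.621, 0.168)
t=3.500: state=(0.763, 0.141)
t=3.750: state=(0.942, 0.123)
t=4.000: state=(1.166, 0.112)
t=4.250: state=(1.447, 0.108)
t=4.500: state=(1.796, 0.111)
t=4.750: state=(2.224, 0.125)
t=5.000: state=(2.741, 0.157)
t=5.250: state=(3.344, 0.222)
t=5.500: state=(3.992, 0.362)
t=5.750: state=(4.542, 0.678)
t=6.000: state=(4.638, 1.376)
t=6.250: state=(3.820, 2.592)
t=6.500: state=(2.375, 3.733)
t=6.750: state=(1.257, 3.987)
t=6.760: state=(1.225, 3.978)
largest grid value and its neighbours: y(6.680)=4.00948, y(6.690)=4.01014, y(6.700)=4.00942
parabola through these three points peaks at t≈6.690 with y≈4.01014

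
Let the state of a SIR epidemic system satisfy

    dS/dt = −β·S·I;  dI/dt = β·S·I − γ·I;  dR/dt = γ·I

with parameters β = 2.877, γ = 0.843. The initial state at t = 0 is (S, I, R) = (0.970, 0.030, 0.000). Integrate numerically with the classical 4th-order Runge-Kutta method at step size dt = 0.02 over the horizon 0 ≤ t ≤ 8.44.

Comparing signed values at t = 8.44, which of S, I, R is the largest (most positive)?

t=0.000: state=(0.970, 0.030, 0.000)
step 1 (dt=0.02): k1=(-0.084, 0.058, 0.025), k2=(-0.085, 0.059, 0.026), k3=(-0.085, 0.060, 0.026), k4=(-0.087, 0.061, 0.026); state += dt/6·(k1+2k2+2k3+k4)
t=0.020: state=(0.968, 0.031, 0.001)
t=0.040: state=(0.967, 0.032, 0.001)
t=0.060: state=(0.965, 0.034, 0.002)
continuing one RK4 step at a time; state shown every 25 steps (Δt=0.5):
t=0.500: state=(0.903, 0.076, 0.021)
t=1.000: state=(0.762, 0.167, 0.071)
t=1.500: state=(0.551, 0.284, 0.166)
t=2.000: state=(0.345, 0.352, 0.303)
t=2.500: state=(0.208, 0.341, 0.451)
t=3.000: state=(0.132, 0.284, 0.584)
t=3.500: state=(0.092, 0.218, 0.689)
t=4.000: state=(0.070, 0.161, 0.769)
t=4.500: state=(0.058, 0.116, 0.827)
t=5.000: state=(0.050, 0.082, 0.868)
t=5.500: state=(0.045, 0.058, 0.897)
t=6.000: state=(0.042, 0.040, 0.917)
t=6.500: state=(0.040, 0.028, 0.932)
t=7.000: state=(0.039, 0.019, 0.942)
t=7.500: state=(0.038, 0.013, 0.948)
t=8.000: state=(0.037, 0.009, 0.953)
t=8.440: state=(0.037, 0.007, 0.956)
compare at T: S=0.037, I=0.007, R=0.956

largest component: R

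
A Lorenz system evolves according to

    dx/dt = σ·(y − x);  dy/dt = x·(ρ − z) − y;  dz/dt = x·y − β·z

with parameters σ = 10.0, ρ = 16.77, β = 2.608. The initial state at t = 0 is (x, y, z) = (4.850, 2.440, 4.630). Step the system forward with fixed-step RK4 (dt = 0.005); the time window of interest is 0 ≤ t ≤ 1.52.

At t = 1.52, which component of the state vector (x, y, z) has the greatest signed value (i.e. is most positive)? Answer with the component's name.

t=0.000: state=(4.850, 2.440, 4.630)
step 1 (dt=0.005): k1=(-24.100, 56.439, -0.241), k2=(-22.087, 55.569, 0.289), k3=(-22.159, 55.626, 0.288), k4=(-20.211, 54.809, 0.803); state += dt/6·(k1+2k2+2k3+k4)
t=0.005: state=(4.739, 2.718, 4.631)
t=0.010: state=(4.647, 2.988, 4.638)
t=0.015: state=(4.573, 3.252, 4.649)
continuing one RK4 step at a time; state shown every 10 steps (Δt=0.05):
t=0.050: state=(4.457, 4.987, 4.862)
t=0.100: state=(5.181, 7.421, 5.661)
t=0.150: state=(6.608, 10.000, 7.382)
t=0.200: state=(8.474, 12.408, 10.482)
t=0.250: state=(10.347, 13.648, 15.060)
t=0.300: state=(11.490, 12.493, 20.083)
t=0.350: state=(11.186, 8.960, 23.454)
t=0.400: state=(9.424, 4.895, 23.941)
t=0.450: state=(6.984, 2.051, 22.312)
t=0.500: state=(4.713, 0.695, 19.936)
t=0.550: state=(3.023, 0.281, 17.578)
t=0.600: state=(1.938, 0.291, 15.459)
t=0.650: state=(1.321, 0.449, 13.596)
t=0.700: state=(1.020, 0.650, 11.963)
t=0.750: state=(0.922, 0.876, 10.535)
t=0.800: state=(0.959, 1.146, 9.291)
t=0.850: state=(1.103, 1.492, 8.218)
t=0.900: state=(1.350, 1.956, 7.312)
t=0.950: state=(1.718, 2.594, 6.581)
t=1.000: state=(2.241, 3.473, 6.057)
t=1.050: state=(2.970, 4.675, 5.813)
t=1.100: state=(3.969, 6.281, 5.993)
t=1.150: state=(5.299, 8.312, 6.849)
t=1.200: state=(6.970, 10.598, 8.747)
t=1.250: state=(8.841, 12.560, 12.025)
t=1.300: state=(10.491, 13.129, 16.495)
t=1.350: state=(11.237, 11.393, 20.875)
t=1.400: state=(10.576, 7.855, 23.327)
t=1.450: state=(8.720, 4.302, 23.215)
t=1.500: state=(6.443, 1.991, 21.461)
t=1.520: state=(5.582, 1.445, 20.570)
compare at T: x=5.582, y=1.445, z=20.570

largest component: z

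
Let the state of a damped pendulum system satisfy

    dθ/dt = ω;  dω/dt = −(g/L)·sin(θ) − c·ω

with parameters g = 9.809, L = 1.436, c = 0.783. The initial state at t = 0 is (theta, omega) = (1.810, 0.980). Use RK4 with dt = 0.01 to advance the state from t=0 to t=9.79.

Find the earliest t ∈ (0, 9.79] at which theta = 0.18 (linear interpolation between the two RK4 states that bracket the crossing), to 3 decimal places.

t=0.000: state=(1.810, 0.980)
step 1 (dt=0.01): k1=(0.980, -7.404), k2=(0.943, -7.367), k3=(0.943, -7.367), k4=(0.906, -7.330); state += dt/6·(k1+2k2+2k3+k4)
t=0.010: state=(1.819, 0.906)
t=0.020: state=(1.828, 0.833)
t=0.030: state=(1.836, 0.761)
continuing one RK4 step at a time; state shown every 50 steps (Δt=0.5):
t=0.500: state=(1.490, -2.092)
t=0.940: state=(0.206, -3.268)
next step: t=0.950: state=(0.174, -3.256) — theta has crossed 0.18
linear interpolation between t=0.940 (0.20647) and t=0.950 (0.17385) → t≈0.948

t = 0.948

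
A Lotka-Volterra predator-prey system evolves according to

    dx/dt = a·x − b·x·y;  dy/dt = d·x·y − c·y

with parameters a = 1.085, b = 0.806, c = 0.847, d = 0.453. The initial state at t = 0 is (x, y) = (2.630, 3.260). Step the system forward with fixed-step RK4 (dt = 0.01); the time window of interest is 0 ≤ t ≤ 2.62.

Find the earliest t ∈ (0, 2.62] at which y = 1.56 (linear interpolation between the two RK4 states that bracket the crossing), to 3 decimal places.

t=0.000: state=(2.630, 3.260)
step 1 (dt=0.01): k1=(-4.057, 1.123), k2=(-4.037, 1.095), k3=(-4.037, 1.095), k4=(-4.018, 1.067); state += dt/6·(k1+2k2+2k3+k4)
t=0.010: state=(2.590, 3.271)
t=0.020: state=(2.550, 3.281)
t=0.030: state=(2.510, 3.291)
continuing one RK4 step at a time; state shown every 10 steps (Δt=0.1):
t=0.100: state=(2.246, 3.344)
t=0.200: state=(1.908, 3.375)
t=0.300: state=(1.621, 3.359)
t=0.400: state=(1.381, 3.303)
t=0.500: state=(1.184, 3.215)
t=0.600: state=(1.022, 3.105)
t=0.700: state=(0.892, 2.979)
t=0.800: state=(0.786, 2.843)
t=0.900: state=(0.701, 2.701)
t=1.000: state=(0.632, 2.558)
t=1.100: state=(0.576, 2.415)
t=1.200: state=(0.532, 2.275)
t=1.300: state=(0.496, 2.140)
t=1.400: state=(0.468, 2.009)
t=1.500: state=(0.446, 1.885)
t=1.600: state=(0.429, 1.766)
t=1.700: state=(0.416, 1.654)
t=1.780: state=(0.409, 1.569)
next step: t=1.790: state=(0.409, 1.559) — y has crossed 1.56
linear interpolation between t=1.780 (1.56912) and t=1.790 (1.55877) → t≈1.789

t = 1.789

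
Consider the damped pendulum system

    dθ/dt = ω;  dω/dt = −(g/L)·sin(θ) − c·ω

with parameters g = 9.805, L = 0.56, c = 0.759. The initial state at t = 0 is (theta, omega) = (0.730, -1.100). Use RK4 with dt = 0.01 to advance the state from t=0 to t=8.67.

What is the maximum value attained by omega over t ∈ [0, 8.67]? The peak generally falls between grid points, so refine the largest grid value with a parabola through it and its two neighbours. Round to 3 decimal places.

max omega = 2.083

t=0.000: state=(0.730, -1.100)
step 1 (dt=0.01): k1=(-1.100, -10.841), k2=(-1.154, -10.728), k3=(-1.154, -10.725), k4=(-1.207, -10.609); state += dt/6·(k1+2k2+2k3+k4)
t=0.010: state=(0.718, -1.207)
t=0.020: state=(0.706, -1.312)
t=0.030: state=(0.692, -1.414)
continuing one RK4 step at a time; state shown every 50 steps (Δt=0.5):
t=0.500: state=(-0.417, -1.730)
t=1.000: state=(-0.189, 2.042)
t=1.500: state=(0.422, -0.354)
t=2.000: state=(-0.200, -1.118)
t=2.500: state=(-0.131, 1.123)
t=3.000: state=(0.239, -0.127)
t=3.500: state=(-0.102, -0.666)
t=4.000: state=(-0.081, 0.623)
t=4.500: state=(0.135, -0.046)
t=5.000: state=(-0.054, -0.389)
t=5.500: state=(-0.049, 0.346)
t=6.000: state=(0.077, -0.014)
t=6.500: state=(-0.028, -0.225)
t=7.000: state=(-0.029, 0.192)
t=7.500: state=(0.043, -0.002)
t=8.000: state=(-0.015, -0.130)
t=8.500: state=(-0.017, 0.107)
t=8.670: state=(0.002, 0.115)
largest grid value and its neighbours: omega(1.040)=2.08229, omega(1.050)=2.08318, omega(1.060)=2.08045
parabola through these three points peaks at t≈1.047 with omega≈2.08330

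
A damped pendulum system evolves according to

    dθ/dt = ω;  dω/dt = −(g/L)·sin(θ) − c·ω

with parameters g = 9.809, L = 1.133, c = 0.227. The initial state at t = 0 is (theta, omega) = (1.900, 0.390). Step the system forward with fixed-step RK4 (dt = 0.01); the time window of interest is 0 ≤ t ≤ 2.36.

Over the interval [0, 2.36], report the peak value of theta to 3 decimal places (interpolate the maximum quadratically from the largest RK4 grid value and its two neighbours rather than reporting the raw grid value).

t=0.000: state=(1.900, 0.390)
step 1 (dt=0.01): k1=(0.390, -8.281), k2=(0.349, -8.266), k3=(0.349, -8.267), k4=(0.307, -8.253); state += dt/6·(k1+2k2+2k3+k4)
t=0.010: state=(1.903, 0.307)
t=0.020: state=(1.906, 0.225)
t=0.030: state=(1.908, 0.143)
continuing one RK4 step at a time; state shown every 10 steps (Δt=0.1):
t=0.100: state=(1.898, -0.427)
t=0.200: state=(1.815, -1.237)
t=0.300: state=(1.650, -2.052)
t=0.400: state=(1.405, -2.859)
t=0.500: state=(1.081, -3.604)
t=0.600: state=(0.689, -4.183)
t=0.700: state=(0.254, -4.476)
t=0.800: state=(-0.193, -4.400)
t=0.900: state=(-0.614, -3.964)
t=1.000: state=(-0.977, -3.263)
t=1.100: state=(-1.262, -2.419)
t=1.200: state=(-1.460, -1.527)
t=1.300: state=(-1.568, -0.638)
t=1.400: state=(-1.588, 0.232)
t=1.500: state=(-1.522, 1.082)
t=1.600: state=(-1.372, 1.907)
t=1.700: state=(-1.142, 2.679)
t=1.800: state=(-0.840, 3.334)
t=1.900: state=(-0.482, 3.785)
t=2.000: state=(-0.093, 3.941)
t=2.100: state=(0.295, 3.766)
t=2.200: state=(0.650, 3.290)
t=2.300: state=(0.946, 2.602)
t=2.360: state=(1.088, 2.128)
largest grid value and its neighbours: theta(0.040)=1.90900, theta(0.050)=1.90920, theta(0.060)=1.90859
parabola through these three points peaks at t≈0.047 with theta≈1.90923

max theta = 1.909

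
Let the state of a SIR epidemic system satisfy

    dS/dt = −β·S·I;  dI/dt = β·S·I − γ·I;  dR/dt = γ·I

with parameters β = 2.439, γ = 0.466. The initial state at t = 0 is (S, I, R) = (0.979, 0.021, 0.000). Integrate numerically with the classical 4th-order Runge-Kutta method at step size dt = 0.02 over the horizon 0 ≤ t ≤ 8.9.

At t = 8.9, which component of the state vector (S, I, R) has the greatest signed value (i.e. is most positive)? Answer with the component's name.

largest component: R

t=0.000: state=(0.979, 0.021, 0.000)
step 1 (dt=0.02): k1=(-0.050, 0.040, 0.010), k2=(-0.051, 0.041, 0.010), k3=(-0.051, 0.041, 0.010), k4=(-0.052, 0.042, 0.010); state += dt/6·(k1+2k2+2k3+k4)
t=0.020: state=(0.978, 0.022, 0.000)
t=0.040: state=(0.977, 0.023, 0.000)
t=0.060: state=(0.976, 0.024, 0.001)
continuing one RK4 step at a time; state shown every 25 steps (Δt=0.5):
t=0.500: state=(0.938, 0.054, 0.008)
t=1.000: state=(0.845, 0.127, 0.028)
t=1.500: state=(0.672, 0.256, 0.072)
t=2.000: state=(0.449, 0.402, 0.149)
t=2.500: state=(0.259, 0.487, 0.254)
t=3.000: state=(0.142, 0.489, 0.369)
t=3.500: state=(0.080, 0.442, 0.478)
t=4.000: state=(0.049, 0.378, 0.574)
t=4.500: state=(0.032, 0.314, 0.654)
t=5.000: state=(0.023, 0.257, 0.721)
t=5.500: state=(0.017, 0.208, 0.775)
t=6.000: state=(0.014, 0.168, 0.818)
t=6.500: state=(0.011, 0.135, 0.854)
t=7.000: state=(0.010, 0.108, 0.882)
t=7.500: state=(0.009, 0.087, 0.905)
t=8.000: state=(0.008, 0.070, 0.923)
t=8.500: state=(0.007, 0.056, 0.937)
t=8.900: state=(0.007, 0.046, 0.947)
compare at T: S=0.007, I=0.046, R=0.947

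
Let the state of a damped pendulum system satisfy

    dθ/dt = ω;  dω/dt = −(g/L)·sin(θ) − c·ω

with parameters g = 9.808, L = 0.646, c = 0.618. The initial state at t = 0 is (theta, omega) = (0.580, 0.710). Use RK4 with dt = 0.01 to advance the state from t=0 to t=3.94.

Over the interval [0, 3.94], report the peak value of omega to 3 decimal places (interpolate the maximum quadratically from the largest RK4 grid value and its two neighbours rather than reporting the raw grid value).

max omega = 1.610

t=0.000: state=(0.580, 0.710)
step 1 (dt=0.01): k1=(0.710, -8.759), k2=(0.666, -8.777), k3=(0.666, -8.774), k4=(0.622, -8.789); state += dt/6·(k1+2k2+2k3+k4)
t=0.010: state=(0.587, 0.622)
t=0.020: state=(0.592, 0.534)
t=0.030: state=(0.597, 0.446)
continuing one RK4 step at a time; state shown every 20 steps (Δt=0.2):
t=0.200: state=(0.549, -0.968)
t=0.400: state=(0.238, -1.982)
t=0.600: state=(-0.164, -1.837)
t=0.800: state=(-0.432, -0.729)
t=1.000: state=(-0.440, 0.620)
t=1.200: state=(-0.215, 1.499)
t=1.400: state=(0.098, 1.481)
t=1.600: state=(0.323, 0.668)
t=1.800: state=(0.349, -0.400)
t=2.000: state=(0.186, -1.136)
t=2.200: state=(-0.058, -1.179)
t=2.400: state=(-0.242, -0.581)
t=2.600: state=(-0.275, 0.257)
t=2.800: state=(-0.156, 0.861)
t=3.000: state=(0.034, 0.933)
t=3.200: state=(0.183, 0.491)
t=3.400: state=(0.216, -0.163)
t=3.600: state=(0.129, -0.654)
t=3.800: state=(-0.018, -0.735)
t=3.940: state=(-0.109, -0.539)
largest grid value and its neighbours: omega(1.290)=1.60966, omega(1.300)=1.60973, omega(1.310)=1.60737
parabola through these three points peaks at t≈1.295 with omega≈1.61000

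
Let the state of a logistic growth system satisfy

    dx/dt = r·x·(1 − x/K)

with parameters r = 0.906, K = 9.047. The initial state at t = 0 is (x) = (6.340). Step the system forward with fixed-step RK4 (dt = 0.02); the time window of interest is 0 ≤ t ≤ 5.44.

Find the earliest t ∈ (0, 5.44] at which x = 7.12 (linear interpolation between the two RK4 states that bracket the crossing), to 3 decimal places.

t = 0.503

t=0.000: state=(6.340)
step 1 (dt=0.02): k1=(1.719), k2=(1.712), k3=(1.712), k4=(1.706); state += dt/6·(k1+2k2+2k3+k4)
t=0.020: state=(6.374)
t=0.040: state=(6.408)
t=0.060: state=(6.442)
continuing one RK4 step at a time; state shown every 10 steps (Δt=0.2):
t=0.200: state=(6.671)
t=0.400: state=(6.974)
t=0.500: state=(7.116)
next step: t=0.520: state=(7.143) — x has crossed 7.12
linear interpolation between t=0.500 (7.11559) and t=0.520 (7.14297) → t≈0.503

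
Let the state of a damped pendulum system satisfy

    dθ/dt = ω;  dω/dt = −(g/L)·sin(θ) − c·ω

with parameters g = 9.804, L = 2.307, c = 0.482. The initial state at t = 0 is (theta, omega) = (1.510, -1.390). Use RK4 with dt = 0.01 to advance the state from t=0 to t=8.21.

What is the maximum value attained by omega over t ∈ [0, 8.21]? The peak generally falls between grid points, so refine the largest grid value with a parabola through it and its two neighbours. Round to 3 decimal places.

t=0.000: state=(1.510, -1.390)
step 1 (dt=0.01): k1=(-1.390, -3.572), k2=(-1.408, -3.561), k3=(-1.408, -3.561), k4=(-1.426, -3.551); state += dt/6·(k1+2k2+2k3+k4)
t=0.010: state=(1.496, -1.426)
t=0.020: state=(1.481, -1.461)
t=0.030: state=(1.467, -1.496)
continuing one RK4 step at a time; state shown every 50 steps (Δt=0.5):
t=0.500: state=(0.447, -2.615)
t=1.000: state=(-0.722, -1.697)
t=1.500: state=(-1.085, 0.238)
t=2.000: state=(-0.576, 1.624)
t=2.500: state=(0.280, 1.505)
t=3.000: state=(0.721, 0.179)
t=3.500: state=(0.487, -0.997)
t=4.000: state=(-0.098, -1.132)
t=4.500: state=(-0.474, -0.281)
t=5.000: state=(-0.373, 0.616)
t=5.500: state=(0.021, 0.813)
t=6.000: state=(0.313, 0.273)
t=6.500: state=(0.276, -0.381)
t=7.000: state=(0.012, -0.574)
t=7.500: state=(-0.206, -0.232)
t=8.000: state=(-0.200, 0.234)
t=8.210: state=(-0.137, 0.355)
largest grid value and its neighbours: omega(2.200)=1.79103, omega(2.210)=1.79171, omega(2.220)=1.79164
parabola through these three points peaks at t≈2.214 with omega≈1.79177

max omega = 1.792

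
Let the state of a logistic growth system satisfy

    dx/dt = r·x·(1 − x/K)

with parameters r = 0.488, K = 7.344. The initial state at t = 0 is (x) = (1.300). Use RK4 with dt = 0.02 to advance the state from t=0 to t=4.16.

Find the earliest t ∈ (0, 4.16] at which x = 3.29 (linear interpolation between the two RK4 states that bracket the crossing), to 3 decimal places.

t=0.000: state=(1.300)
step 1 (dt=0.02): k1=(0.522), k2=(0.524), k3=(0.524), k4=(0.525); state += dt/6·(k1+2k2+2k3+k4)
t=0.020: state=(1.310)
t=0.040: state=(1.321)
t=0.060: state=(1.332)
continuing one RK4 step at a time; state shown every 10 steps (Δt=0.2):
t=0.200: state=(1.408)
t=0.400: state=(1.522)
t=0.600: state=(1.643)
t=0.800: state=(1.771)
t=1.000: state=(1.906)
t=1.200: state=(2.047)
t=1.400: state=(2.194)
t=1.600: state=(2.347)
t=1.800: state=(2.505)
t=2.000: state=(2.669)
t=2.200: state=(2.837)
t=2.400: state=(3.008)
t=2.600: state=(3.183)
t=2.720: state=(3.289)
next step: t=2.740: state=(3.307) — x has crossed 3.29
linear interpolation between t=2.720 (3.28905) and t=2.740 (3.30678) → t≈2.721

t = 2.721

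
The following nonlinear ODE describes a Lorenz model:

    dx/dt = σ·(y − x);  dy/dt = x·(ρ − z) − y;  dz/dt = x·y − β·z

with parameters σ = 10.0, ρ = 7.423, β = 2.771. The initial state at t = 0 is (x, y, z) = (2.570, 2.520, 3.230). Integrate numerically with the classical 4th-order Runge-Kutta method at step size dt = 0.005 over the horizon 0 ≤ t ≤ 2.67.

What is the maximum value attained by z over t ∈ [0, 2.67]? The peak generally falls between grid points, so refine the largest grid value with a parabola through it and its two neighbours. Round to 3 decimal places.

max z = 8.330

t=0.000: state=(2.570, 2.520, 3.230)
step 1 (dt=0.005): k1=(-0.500, 8.256, -2.474), k2=(-0.281, 8.246, -2.407), k3=(-0.287, 8.248, -2.406), k4=(-0.073, 8.240, -2.338); state += dt/6·(k1+2k2+2k3+k4)
t=0.005: state=(2.569, 2.561, 3.218)
t=0.010: state=(2.569, 2.602, 3.207)
t=0.015: state=(2.572, 2.644, 3.196)
continuing one RK4 step at a time; state shown every 20 steps (Δt=0.1):
t=0.100: state=(2.845, 3.362, 3.139)
t=0.200: state=(3.510, 4.294, 3.448)
t=0.300: state=(4.355, 5.228, 4.270)
t=0.400: state=(5.168, 5.867, 5.586)
t=0.500: state=(5.647, 5.862, 7.060)
t=0.600: state=(5.560, 5.185, 8.092)
t=0.700: state=(4.983, 4.266, 8.308)
t=0.800: state=(4.250, 3.552, 7.853)
t=0.900: state=(3.658, 3.190, 7.096)
t=1.000: state=(3.325, 3.124, 6.326)
t=1.100: state=(3.242, 3.270, 5.703)
t=1.200: state=(3.363, 3.568, 5.304)
t=1.300: state=(3.634, 3.962, 5.172)
t=1.400: state=(3.997, 4.383, 5.317)
t=1.500: state=(4.377, 4.733, 5.709)
t=1.600: state=(4.677, 4.906, 6.249)
t=1.700: state=(4.811, 4.845, 6.773)
t=1.800: state=(4.747, 4.593, 7.112)
t=1.900: state=(4.530, 4.267, 7.185)
t=2.000: state=(4.257, 3.988, 7.023)
t=2.100: state=(4.019, 3.822, 6.726)
t=2.200: state=(3.874, 3.782, 6.401)
t=2.300: state=(3.835, 3.849, 6.131)
t=2.400: state=(3.893, 3.991, 5.968)
t=2.500: state=(4.020, 4.170, 5.934)
t=2.600: state=(4.179, 4.339, 6.025)
t=2.670: state=(4.286, 4.429, 6.145)
largest grid value and its neighbours: z(0.670)=8.32857, z(0.675)=8.32988, z(0.680)=8.32925
parabola through these three points peaks at t≈0.676 with z≈8.32991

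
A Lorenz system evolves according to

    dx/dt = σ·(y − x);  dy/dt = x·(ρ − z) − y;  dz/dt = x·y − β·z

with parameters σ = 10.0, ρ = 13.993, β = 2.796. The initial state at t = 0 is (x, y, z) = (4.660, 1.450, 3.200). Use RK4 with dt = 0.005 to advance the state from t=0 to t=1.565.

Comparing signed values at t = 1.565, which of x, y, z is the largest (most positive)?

t=0.000: state=(4.660, 1.450, 3.200)
step 1 (dt=0.005): k1=(-32.100, 48.845, -2.190), k2=(-30.076, 47.882, -1.732), k3=(-30.151, 47.934, -1.738), k4=(-28.196, 47.018, -1.304); state += dt/6·(k1+2k2+2k3+k4)
t=0.005: state=(4.509, 1.690, 3.191)
t=0.010: state=(4.378, 1.921, 3.187)
t=0.015: state=(4.263, 2.144, 3.186)
continuing one RK4 step at a time; state shown every 20 steps (Δt=0.1):
t=0.100: state=(4.137, 5.407, 3.675)
t=0.200: state=(6.384, 9.384, 6.207)
t=0.300: state=(9.465, 12.049, 12.528)
t=0.400: state=(10.194, 8.676, 19.093)
t=0.500: state=(7.083, 3.205, 18.843)
t=0.600: state=(3.759, 1.277, 15.172)
t=0.700: state=(2.145, 1.277, 11.763)
t=0.800: state=(1.772, 1.798, 9.142)
t=0.900: state=(2.090, 2.684, 7.281)
t=1.000: state=(2.972, 4.167, 6.256)
t=1.100: state=(4.540, 6.503, 6.486)
t=1.200: state=(6.835, 9.339, 8.927)
t=1.300: state=(8.994, 10.395, 13.929)
t=1.400: state=(8.953, 7.415, 17.868)
t=1.500: state=(6.553, 3.800, 17.226)
t=1.565: state=(4.907, 2.699, 15.435)
compare at T: x=4.907, y=2.699, z=15.435

largest component: z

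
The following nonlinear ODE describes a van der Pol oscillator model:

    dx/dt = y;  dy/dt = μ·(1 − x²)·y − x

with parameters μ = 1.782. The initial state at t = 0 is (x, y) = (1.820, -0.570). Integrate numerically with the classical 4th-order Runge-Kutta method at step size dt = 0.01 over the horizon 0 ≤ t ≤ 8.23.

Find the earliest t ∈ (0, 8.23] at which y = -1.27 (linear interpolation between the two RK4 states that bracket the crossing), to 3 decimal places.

t = 1.552

t=0.000: state=(1.820, -0.570)
step 1 (dt=0.01): k1=(-0.570, 0.529), k2=(-0.567, 0.510), k3=(-0.567, 0.511), k4=(-0.565, 0.493); state += dt/6·(k1+2k2+2k3+k4)
t=0.010: state=(1.814, -0.565)
t=0.020: state=(1.809, -0.560)
t=0.030: state=(1.803, -0.556)
continuing one RK4 step at a time; state shown every 50 steps (Δt=0.5):
t=0.500: state=(1.556, -0.541)
t=1.000: state=(1.250, -0.713)
t=1.500: state=(0.796, -1.183)
t=1.550: state=(0.735, -1.266)
next step: t=1.560: state=(0.722, -1.284) — y has crossed -1.27
linear interpolation between t=1.550 (-1.26601) and t=1.560 (-1.28395) → t≈1.552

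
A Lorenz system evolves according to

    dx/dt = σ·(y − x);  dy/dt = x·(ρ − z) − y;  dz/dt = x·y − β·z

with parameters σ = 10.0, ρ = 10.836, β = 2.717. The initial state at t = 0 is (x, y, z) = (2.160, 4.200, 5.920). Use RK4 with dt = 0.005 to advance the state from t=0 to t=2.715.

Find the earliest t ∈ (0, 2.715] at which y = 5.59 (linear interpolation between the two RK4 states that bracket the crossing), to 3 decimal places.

t=0.000: state=(2.160, 4.200, 5.920)
step 1 (dt=0.005): k1=(20.400, 6.419, -7.013), k2=(20.050, 6.692, -6.715), k3=(20.066, 6.685, -6.720), k4=(19.731, 6.954, -6.424); state += dt/6·(k1+2k2+2k3+k4)
t=0.005: state=(2.260, 4.233, 5.886)
t=0.010: state=(2.357, 4.270, 5.856)
t=0.015: state=(2.452, 4.308, 5.828)
continuing one RK4 step at a time; state shown every 20 steps (Δt=0.1):
t=0.100: state=(3.805, 5.272, 5.785)
t=0.120: state=(4.098, 5.559, 5.896)
next step: t=0.125: state=(4.171, 5.633, 5.931) — y has crossed 5.59
linear interpolation between t=0.120 (5.55874) and t=0.125 (5.63253) → t≈0.122

t = 0.122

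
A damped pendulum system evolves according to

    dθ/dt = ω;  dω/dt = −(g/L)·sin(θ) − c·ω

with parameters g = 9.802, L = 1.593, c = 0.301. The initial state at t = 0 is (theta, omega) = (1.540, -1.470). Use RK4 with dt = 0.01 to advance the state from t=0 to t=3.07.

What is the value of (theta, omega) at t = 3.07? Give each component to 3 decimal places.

t=0.000: state=(1.540, -1.470)
step 1 (dt=0.01): k1=(-1.470, -5.708), k2=(-1.499, -5.698), k3=(-1.498, -5.698), k4=(-1.527, -5.687); state += dt/6·(k1+2k2+2k3+k4)
t=0.010: state=(1.525, -1.527)
t=0.020: state=(1.509, -1.584)
t=0.030: state=(1.493, -1.640)
continuing one RK4 step at a time; state shown every 10 steps (Δt=0.1):
t=0.100: state=(1.365, -2.028)
t=0.200: state=(1.136, -2.542)
t=0.300: state=(0.859, -2.976)
t=0.400: state=(0.545, -3.278)
t=0.500: state=(0.209, -3.403)
t=0.600: state=(-0.129, -3.326)
t=0.700: state=(-0.449, -3.053)
t=0.800: state=(-0.734, -2.624)
t=0.900: state=(-0.970, -2.089)
t=1.000: state=(-1.150, -1.497)
t=1.100: state=(-1.269, -0.885)
t=1.200: state=(-1.327, -0.274)
t=1.300: state=(-1.324, 0.323)
t=1.400: state=(-1.263, 0.897)
t=1.500: state=(-1.146, 1.437)
t=1.600: state=(-0.978, 1.924)
t=1.700: state=(-0.764, 2.331)
t=1.800: state=(-0.515, 2.624)
t=1.900: state=(-0.244, 2.770)
t=2.000: state=(0.033, 2.751)
t=2.100: state=(0.301, 2.568)
t=2.200: state=(0.542, 2.242)
t=2.300: state=(0.745, 1.811)
t=2.400: state=(0.902, 1.311)
t=2.500: state=(1.006, 0.776)
t=2.600: state=(1.057, 0.232)
t=2.700: state=(1.053, -0.304)
t=2.800: state=(0.997, -0.814)
t=2.900: state=(0.892, -1.282)
t=3.000: state=(0.743, -1.687)
t=3.070: state=(0.616, -1.920)

(theta, omega) = (0.616, -1.920)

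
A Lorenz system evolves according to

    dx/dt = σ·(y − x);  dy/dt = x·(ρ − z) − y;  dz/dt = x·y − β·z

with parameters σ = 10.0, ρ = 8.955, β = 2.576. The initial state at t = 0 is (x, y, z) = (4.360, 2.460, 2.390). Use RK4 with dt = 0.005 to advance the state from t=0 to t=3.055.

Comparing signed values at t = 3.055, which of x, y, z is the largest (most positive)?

largest component: z

t=0.000: state=(4.360, 2.460, 2.390)
step 1 (dt=0.005): k1=(-19.000, 26.163, 4.569), k2=(-17.871, 25.737, 4.705), k3=(-17.910, 25.755, 4.706), k4=(-16.817, 25.346, 4.838); state += dt/6·(k1+2k2+2k3+k4)
t=0.005: state=(4.271, 2.589, 2.414)
t=0.010: state=(4.192, 2.714, 2.438)
t=0.015: state=(4.122, 2.835, 2.464)
continuing one RK4 step at a time; state shown every 20 steps (Δt=0.1):
t=0.100: state=(3.975, 4.583, 3.107)
t=0.200: state=(5.015, 6.325, 4.584)
t=0.300: state=(6.305, 7.420, 7.068)
t=0.400: state=(6.942, 6.985, 9.815)
t=0.500: state=(6.350, 5.211, 11.224)
t=0.600: state=(4.974, 3.529, 10.825)
t=0.700: state=(3.705, 2.675, 9.511)
t=0.800: state=(2.953, 2.468, 8.080)
t=0.900: state=(2.692, 2.633, 6.866)
t=1.000: state=(2.795, 3.047, 5.985)
t=1.100: state=(3.176, 3.676, 5.508)
t=1.200: state=(3.780, 4.477, 5.512)
t=1.300: state=(4.534, 5.316, 6.072)
t=1.400: state=(5.270, 5.912, 7.156)
t=1.500: state=(5.722, 5.942, 8.454)
t=1.600: state=(5.671, 5.358, 9.408)
t=1.700: state=(5.165, 4.522, 9.633)
t=1.800: state=(4.498, 3.857, 9.211)
t=1.900: state=(3.955, 3.530, 8.474)
t=2.000: state=(3.664, 3.507, 7.715)
t=2.100: state=(3.630, 3.713, 7.113)
t=2.200: state=(3.811, 4.080, 6.771)
t=2.300: state=(4.145, 4.532, 6.746)
t=2.400: state=(4.553, 4.962, 7.045)
t=2.500: state=(4.923, 5.232, 7.592)
t=2.600: state=(5.135, 5.236, 8.209)
t=2.700: state=(5.114, 4.978, 8.666)
t=2.800: state=(4.889, 4.594, 8.810)
t=2.900: state=(4.570, 4.249, 8.645)
t=3.000: state=(4.284, 4.046, 8.289)
t=3.055: state=(4.172, 4.006, 8.065)
compare at T: x=4.172, y=4.006, z=8.065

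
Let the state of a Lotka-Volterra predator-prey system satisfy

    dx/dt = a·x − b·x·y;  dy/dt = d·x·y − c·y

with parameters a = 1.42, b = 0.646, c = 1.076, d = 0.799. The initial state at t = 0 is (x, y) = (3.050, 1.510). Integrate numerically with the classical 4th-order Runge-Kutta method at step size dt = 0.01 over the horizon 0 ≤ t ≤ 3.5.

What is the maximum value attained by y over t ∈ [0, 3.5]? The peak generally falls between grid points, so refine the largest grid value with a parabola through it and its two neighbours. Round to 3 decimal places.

max y = 4.795

t=0.000: state=(3.050, 1.510)
step 1 (dt=0.01): k1=(1.356, 2.055), k2=(1.339, 2.077), k3=(1.338, 2.077), k4=(1.321, 2.100); state += dt/6·(k1+2k2+2k3+k4)
t=0.010: state=(3.063, 1.531)
t=0.020: state=(3.076, 1.552)
t=0.030: state=(3.089, 1.574)
continuing one RK4 step at a time; state shown every 20 steps (Δt=0.2):
t=0.200: state=(3.233, 2.017)
t=0.400: state=(3.169, 2.723)
t=0.600: state=(2.807, 3.553)
t=0.800: state=(2.241, 4.295)
t=1.000: state=(1.656, 4.724)
t=1.200: state=(1.186, 4.771)
t=1.400: state=(0.862, 4.524)
t=1.600: state=(0.655, 4.113)
t=1.800: state=(0.527, 3.642)
t=2.000: state=(0.451, 3.174)
t=2.200: state=(0.409, 2.740)
t=2.400: state=(0.391, 2.355)
t=2.600: state=(0.392, 2.021)
t=2.800: state=(0.409, 1.737)
t=3.000: state=(0.441, 1.499)
t=3.200: state=(0.489, 1.302)
t=3.400: state=(0.555, 1.141)
t=3.500: state=(0.595, 1.072)
largest grid value and its neighbours: y(1.110)=4.79404, y(1.120)=4.79484, y(1.130)=4.79478
parabola through these three points peaks at t≈1.124 with y≈4.79492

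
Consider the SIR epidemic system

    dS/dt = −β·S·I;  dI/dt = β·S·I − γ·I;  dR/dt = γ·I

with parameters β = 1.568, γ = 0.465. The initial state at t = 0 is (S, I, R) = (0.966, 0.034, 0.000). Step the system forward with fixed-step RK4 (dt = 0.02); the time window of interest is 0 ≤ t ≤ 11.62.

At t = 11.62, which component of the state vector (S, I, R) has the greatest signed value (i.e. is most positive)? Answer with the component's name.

t=0.000: state=(0.966, 0.034, 0.000)
step 1 (dt=0.02): k1=(-0.051, 0.036, 0.016), k2=(-0.052, 0.036, 0.016), k3=(-0.052, 0.036, 0.016), k4=(-0.053, 0.036, 0.016); state += dt/6·(k1+2k2+2k3+k4)
t=0.020: state=(0.965, 0.035, 0.000)
t=0.040: state=(0.964, 0.035, 0.001)
t=0.060: state=(0.963, 0.036, 0.001)
continuing one RK4 step at a time; state shown every 25 steps (Δt=0.5):
t=0.500: state=(0.933, 0.057, 0.010)
t=1.000: state=(0.881, 0.092, 0.027)
t=1.500: state=(0.805, 0.141, 0.054)
t=2.000: state=(0.704, 0.202, 0.094)
t=2.500: state=(0.586, 0.266, 0.148)
t=3.000: state=(0.465, 0.318, 0.217)
t=3.500: state=(0.358, 0.348, 0.295)
t=4.000: state=(0.272, 0.352, 0.376)
t=4.500: state=(0.207, 0.336, 0.457)
t=5.000: state=(0.161, 0.307, 0.532)
t=5.500: state=(0.128, 0.273, 0.599)
t=6.000: state=(0.105, 0.237, 0.658)
t=6.500: state=(0.088, 0.202, 0.709)
t=7.000: state=(0.076, 0.171, 0.753)
t=7.500: state=(0.067, 0.143, 0.789)
t=8.000: state=(0.061, 0.119, 0.820)
t=8.500: state=(0.056, 0.099, 0.845)
t=9.000: state=(0.052, 0.082, 0.866)
t=9.500: state=(0.049, 0.068, 0.883)
t=10.000: state=(0.047, 0.056, 0.898)
t=10.500: state=(0.045, 0.046, 0.909)
t=11.000: state=(0.044, 0.037, 0.919)
t=11.500: state=(0.042, 0.031, 0.927)
t=11.620: state=(0.042, 0.029, 0.929)
compare at T: S=0.042, I=0.029, R=0.929

largest component: R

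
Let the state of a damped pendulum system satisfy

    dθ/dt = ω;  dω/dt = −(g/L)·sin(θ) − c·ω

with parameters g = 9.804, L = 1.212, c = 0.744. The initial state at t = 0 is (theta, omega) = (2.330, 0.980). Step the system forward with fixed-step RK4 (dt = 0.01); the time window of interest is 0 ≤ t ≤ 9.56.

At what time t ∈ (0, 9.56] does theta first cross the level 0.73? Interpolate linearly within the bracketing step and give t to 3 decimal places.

t=0.000: state=(2.330, 0.980)
step 1 (dt=0.01): k1=(0.980, -6.597), k2=(0.947, -6.545), k3=(0.947, -6.546), k4=(0.915, -6.495); state += dt/6·(k1+2k2+2k3+k4)
t=0.010: state=(2.339, 0.915)
t=0.020: state=(2.348, 0.850)
t=0.030: state=(2.356, 0.787)
continuing one RK4 step at a time; state shown every 50 steps (Δt=0.5):
t=0.500: state=(2.115, -1.772)
t=0.950: state=(0.746, -4.106)
next step: t=0.960: state=(0.705, -4.129) — theta has crossed 0.73
linear interpolation between t=0.950 (0.74617) and t=0.960 (0.70498) → t≈0.954

t = 0.954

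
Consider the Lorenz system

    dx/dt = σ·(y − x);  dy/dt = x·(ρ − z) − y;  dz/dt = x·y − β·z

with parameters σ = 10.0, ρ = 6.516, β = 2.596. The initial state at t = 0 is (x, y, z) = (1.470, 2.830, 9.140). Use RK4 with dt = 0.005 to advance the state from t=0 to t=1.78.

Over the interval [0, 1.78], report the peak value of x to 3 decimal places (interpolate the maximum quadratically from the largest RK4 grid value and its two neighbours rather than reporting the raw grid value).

t=0.000: state=(1.470, 2.830, 9.140)
step 1 (dt=0.005): k1=(13.600, -6.687, -19.567), k2=(13.093, -6.686, -19.369), k3=(13.106, -6.684, -19.374), k4=(12.611, -6.677, -19.182); state += dt/6·(k1+2k2+2k3+k4)
t=0.005: state=(1.536, 2.797, 9.043)
t=0.010: state=(1.596, 2.763, 8.948)
t=0.015: state=(1.652, 2.730, 8.855)
continuing one RK4 step at a time; state shown every 20 steps (Δt=0.1):
t=0.100: state=(2.105, 2.257, 7.468)
t=0.200: state=(2.087, 1.990, 6.150)
t=0.300: state=(2.011, 1.979, 5.097)
t=0.400: state=(2.044, 2.145, 4.297)
t=0.500: state=(2.213, 2.450, 3.743)
t=0.600: state=(2.515, 2.878, 3.442)
t=0.700: state=(2.936, 3.410, 3.412)
t=0.800: state=(3.450, 3.994, 3.680)
t=0.900: state=(3.995, 4.523, 4.249)
t=1.000: state=(4.463, 4.847, 5.044)
t=1.100: state=(4.722, 4.842, 5.874)
t=1.200: state=(4.692, 4.518, 6.487)
t=1.300: state=(4.407, 4.035, 6.720)
t=1.400: state=(4.001, 3.586, 6.587)
t=1.500: state=(3.617, 3.280, 6.222)
t=1.600: state=(3.344, 3.139, 5.774)
t=1.700: state=(3.208, 3.138, 5.352)
t=1.780: state=(3.192, 3.218, 5.081)
largest grid value and its neighbours: x(1.135)=4.74554, x(1.140)=4.74583, x(1.145)=4.74536
parabola through these three points peaks at t≈1.139 with x≈4.74583

max x = 4.746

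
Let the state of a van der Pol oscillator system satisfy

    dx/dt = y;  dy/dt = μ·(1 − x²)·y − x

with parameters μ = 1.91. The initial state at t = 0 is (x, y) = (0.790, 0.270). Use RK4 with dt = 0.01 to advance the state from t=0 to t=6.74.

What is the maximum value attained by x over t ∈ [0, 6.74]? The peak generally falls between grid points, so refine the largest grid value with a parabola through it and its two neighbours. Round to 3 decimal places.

t=0.000: state=(0.790, 0.270)
step 1 (dt=0.01): k1=(0.270, -0.596), k2=(0.267, -0.601), k3=(0.267, -0.601), k4=(0.264, -0.605); state += dt/6·(k1+2k2+2k3+k4)
t=0.010: state=(0.793, 0.264)
t=0.020: state=(0.795, 0.258)
t=0.030: state=(0.798, 0.252)
continuing one RK4 step at a time; state shown every 25 steps (Δt=0.25):
t=0.250: state=(0.837, 0.096)
t=0.500: state=(0.835, -0.115)
t=0.750: state=(0.777, -0.357)
t=1.000: state=(0.652, -0.653)
t=1.250: state=(0.440, -1.075)
t=1.500: state=(0.093, -1.753)
t=1.750: state=(-0.463, -2.711)
t=2.000: state=(-1.200, -2.875)
t=2.250: state=(-1.737, -1.289)
t=2.500: state=(-1.893, -0.142)
t=2.750: state=(-1.873, 0.231)
t=3.000: state=(-1.798, 0.351)
t=3.250: state=(-1.702, 0.411)
t=3.500: state=(-1.593, 0.465)
t=3.750: state=(-1.469, 0.530)
t=4.000: state=(-1.326, 0.619)
t=4.250: state=(-1.156, 0.754)
t=4.500: state=(-0.942, 0.975)
t=4.750: state=(-0.654, 1.372)
t=5.000: state=(-0.226, 2.133)
t=5.250: state=(0.455, 3.344)
t=5.500: state=(1.349, 3.323)
t=5.750: state=(1.907, 1.117)
t=6.000: state=(2.019, 0.010)
t=6.250: state=(1.979, -0.264)
t=6.500: state=(1.902, -0.341)
t=6.740: state=(1.815, -0.380)
largest grid value and its neighbours: x(5.990)=2.01893, x(6.000)=2.01913, x(6.010)=2.01912
parabola through these three points peaks at t≈6.005 with x≈2.01915

max x = 2.019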